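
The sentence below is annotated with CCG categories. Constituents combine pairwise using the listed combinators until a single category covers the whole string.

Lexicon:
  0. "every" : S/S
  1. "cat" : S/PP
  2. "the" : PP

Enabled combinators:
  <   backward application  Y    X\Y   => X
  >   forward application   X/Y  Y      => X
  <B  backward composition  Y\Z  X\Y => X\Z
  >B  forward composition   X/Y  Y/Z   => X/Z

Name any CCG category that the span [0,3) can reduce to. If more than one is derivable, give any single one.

[0,3] S   >
  [0,2] S/PP   >B
    [0,1] "every" : S/S
    [1,2] "cat" : S/PP
  [2,3] "the" : PP

S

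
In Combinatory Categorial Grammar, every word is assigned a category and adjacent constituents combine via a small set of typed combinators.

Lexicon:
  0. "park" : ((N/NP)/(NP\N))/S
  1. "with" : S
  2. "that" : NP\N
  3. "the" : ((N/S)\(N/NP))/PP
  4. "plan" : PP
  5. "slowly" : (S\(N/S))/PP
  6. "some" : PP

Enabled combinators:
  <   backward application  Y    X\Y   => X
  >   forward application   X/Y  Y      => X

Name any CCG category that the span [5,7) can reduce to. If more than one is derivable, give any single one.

S\(N/S)

[0,7] S   <
  [0,5] N/S   <
    [0,3] N/NP   >
      [0,2] (N/NP)/(NP\N)   >
        [0,1] "park" : ((N/NP)/(NP\N))/S
        [1,2] "with" : S
      [2,3] "that" : NP\N
    [3,5] (N/S)\(N/NP)   >
      [3,4] "the" : ((N/S)\(N/NP))/PP
      [4,5] "plan" : PP
  [5,7] S\(N/S)   >
    [5,6] "slowly" : (S\(N/S))/PP
    [6,7] "some" : PP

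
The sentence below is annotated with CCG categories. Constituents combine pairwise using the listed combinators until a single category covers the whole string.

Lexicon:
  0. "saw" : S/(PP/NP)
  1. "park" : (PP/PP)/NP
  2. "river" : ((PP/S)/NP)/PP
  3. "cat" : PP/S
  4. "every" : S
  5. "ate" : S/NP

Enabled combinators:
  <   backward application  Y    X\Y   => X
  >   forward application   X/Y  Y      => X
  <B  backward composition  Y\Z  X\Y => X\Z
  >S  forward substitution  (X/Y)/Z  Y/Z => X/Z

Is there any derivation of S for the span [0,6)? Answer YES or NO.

YES

[0,6] S   >
  [0,1] "saw" : S/(PP/NP)
  [1,6] PP/NP   >S
    [1,2] "park" : (PP/PP)/NP
    [2,6] PP/NP   >S
      [2,5] (PP/S)/NP   >
        [2,3] "river" : ((PP/S)/NP)/PP
        [3,5] PP   >
          [3,4] "cat" : PP/S
          [4,5] "every" : S
      [5,6] "ate" : S/NP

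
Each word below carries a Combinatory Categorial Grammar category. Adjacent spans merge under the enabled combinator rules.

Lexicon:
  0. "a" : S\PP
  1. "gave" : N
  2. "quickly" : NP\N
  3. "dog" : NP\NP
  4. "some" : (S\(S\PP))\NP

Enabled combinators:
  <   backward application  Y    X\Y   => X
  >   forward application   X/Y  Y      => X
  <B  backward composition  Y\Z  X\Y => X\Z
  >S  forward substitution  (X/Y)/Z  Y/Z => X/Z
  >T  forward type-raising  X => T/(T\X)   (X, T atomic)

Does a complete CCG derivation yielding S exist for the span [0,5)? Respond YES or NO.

YES

[0,5] S   <
  [0,1] "a" : S\PP
  [1,5] S\(S\PP)   <
    [1,4] NP   <
      [1,2] "gave" : N
      [2,4] NP\N   <B
        [2,3] "quickly" : NP\N
        [3,4] "dog" : NP\NP
    [4,5] "some" : (S\(S\PP))\NP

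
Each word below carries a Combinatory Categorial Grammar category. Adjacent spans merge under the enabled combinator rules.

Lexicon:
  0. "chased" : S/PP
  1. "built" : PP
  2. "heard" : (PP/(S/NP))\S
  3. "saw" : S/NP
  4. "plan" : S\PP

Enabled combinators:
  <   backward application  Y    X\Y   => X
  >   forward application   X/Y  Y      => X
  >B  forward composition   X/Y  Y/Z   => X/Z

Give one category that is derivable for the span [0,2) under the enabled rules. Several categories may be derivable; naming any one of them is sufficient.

[0,5] S   <
  [0,4] PP   >
    [0,3] PP/(S/NP)   <
      [0,2] S   >
        [0,1] "chased" : S/PP
        [1,2] "built" : PP
      [2,3] "heard" : (PP/(S/NP))\S
    [3,4] "saw" : S/NP
  [4,5] "plan" : S\PP

S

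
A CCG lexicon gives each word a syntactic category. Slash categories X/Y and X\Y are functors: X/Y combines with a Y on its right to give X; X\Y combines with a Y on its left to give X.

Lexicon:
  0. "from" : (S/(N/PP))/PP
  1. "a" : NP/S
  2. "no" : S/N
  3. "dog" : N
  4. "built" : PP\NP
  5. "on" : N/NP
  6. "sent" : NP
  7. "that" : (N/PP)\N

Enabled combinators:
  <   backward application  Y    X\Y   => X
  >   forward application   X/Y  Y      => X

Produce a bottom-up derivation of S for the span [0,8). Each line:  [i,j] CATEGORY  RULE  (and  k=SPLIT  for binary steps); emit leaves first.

[0,1] (S/(N/PP))/PP  lex  "from"
[1,2] NP/S  lex  "a"
[2,3] S/N  lex  "no"
[3,4] N  lex  "dog"
[2,4] S  >  k=3
[1,4] NP  >  k=2
[4,5] PP\NP  lex  "built"
[1,5] PP  <  k=4
[0,5] S/(N/PP)  >  k=1
[5,6] N/NP  lex  "on"
[6,7] NP  lex  "sent"
[5,7] N  >  k=6
[7,8] (N/PP)\N  lex  "that"
[5,8] N/PP  <  k=7
[0,8] S  >  k=5

[0,8] S   >
  [0,5] S/(N/PP)   >
    [0,1] "from" : (S/(N/PP))/PP
    [1,5] PP   <
      [1,4] NP   >
        [1,2] "a" : NP/S
        [2,4] S   >
          [2,3] "no" : S/N
          [3,4] "dog" : N
      [4,5] "built" : PP\NP
  [5,8] N/PP   <
    [5,7] N   >
      [5,6] "on" : N/NP
      [6,7] "sent" : NP
    [7,8] "that" : (N/PP)\N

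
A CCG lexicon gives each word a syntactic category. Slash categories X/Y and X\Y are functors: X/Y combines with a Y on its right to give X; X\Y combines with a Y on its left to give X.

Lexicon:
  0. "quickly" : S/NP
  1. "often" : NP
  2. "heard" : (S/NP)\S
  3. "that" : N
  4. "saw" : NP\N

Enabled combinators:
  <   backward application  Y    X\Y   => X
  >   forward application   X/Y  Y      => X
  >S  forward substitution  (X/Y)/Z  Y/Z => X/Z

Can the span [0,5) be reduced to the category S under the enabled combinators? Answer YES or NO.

[0,5] S   >
  [0,3] S/NP   <
    [0,2] S   >
      [0,1] "quickly" : S/NP
      [1,2] "often" : NP
    [2,3] "heard" : (S/NP)\S
  [3,5] NP   <
    [3,4] "that" : N
    [4,5] "saw" : NP\N

YES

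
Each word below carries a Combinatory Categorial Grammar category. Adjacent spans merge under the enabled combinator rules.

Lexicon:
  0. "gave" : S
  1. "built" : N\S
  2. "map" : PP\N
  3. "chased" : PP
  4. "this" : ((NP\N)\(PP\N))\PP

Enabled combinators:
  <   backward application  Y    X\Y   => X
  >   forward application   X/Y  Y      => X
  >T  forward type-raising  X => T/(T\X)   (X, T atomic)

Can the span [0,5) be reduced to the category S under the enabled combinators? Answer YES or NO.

NO

S N\S PP\N PP ((NP\N)\(PP\N))\PP
CKY chart[0,5] = {N/(N\NP), NP, NP/(NP\NP), PP/(PP\NP), S/(S\NP)}; S ∉ chart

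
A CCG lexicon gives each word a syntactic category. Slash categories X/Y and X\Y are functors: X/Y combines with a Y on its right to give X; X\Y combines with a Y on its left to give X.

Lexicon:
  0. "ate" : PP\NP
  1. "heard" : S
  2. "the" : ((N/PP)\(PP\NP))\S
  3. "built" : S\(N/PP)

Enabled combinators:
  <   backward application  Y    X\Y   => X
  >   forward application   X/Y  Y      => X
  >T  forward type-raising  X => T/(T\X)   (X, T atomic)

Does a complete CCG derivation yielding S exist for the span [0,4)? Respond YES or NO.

YES

[0,4] S   <
  [0,3] N/PP   <
    [0,1] "ate" : PP\NP
    [1,3] (N/PP)\(PP\NP)   <
      [1,2] "heard" : S
      [2,3] "the" : ((N/PP)\(PP\NP))\S
  [3,4] "built" : S\(N/PP)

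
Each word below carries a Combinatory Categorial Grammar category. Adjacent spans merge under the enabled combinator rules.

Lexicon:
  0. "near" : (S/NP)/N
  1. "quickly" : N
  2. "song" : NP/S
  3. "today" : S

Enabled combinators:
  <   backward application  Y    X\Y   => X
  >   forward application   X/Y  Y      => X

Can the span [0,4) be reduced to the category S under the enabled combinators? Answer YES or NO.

YES

[0,4] S   >
  [0,2] S/NP   >
    [0,1] "near" : (S/NP)/N
    [1,2] "quickly" : N
  [2,4] NP   >
    [2,3] "song" : NP/S
    [3,4] "today" : S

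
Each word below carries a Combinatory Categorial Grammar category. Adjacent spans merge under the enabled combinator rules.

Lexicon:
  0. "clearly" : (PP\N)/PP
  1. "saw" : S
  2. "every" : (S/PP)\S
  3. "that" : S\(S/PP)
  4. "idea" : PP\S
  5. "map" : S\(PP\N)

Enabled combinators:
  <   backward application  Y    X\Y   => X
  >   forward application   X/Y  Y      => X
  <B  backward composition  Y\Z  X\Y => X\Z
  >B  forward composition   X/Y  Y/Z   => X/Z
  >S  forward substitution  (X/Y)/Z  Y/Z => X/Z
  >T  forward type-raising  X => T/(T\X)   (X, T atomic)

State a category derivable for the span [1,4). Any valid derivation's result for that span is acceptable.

S

[0,6] S   <
  [0,5] PP\N   >
    [0,1] "clearly" : (PP\N)/PP
    [1,5] PP   <
      [1,4] S   <
        [1,3] S/PP   <
          [1,2] "saw" : S
          [2,3] "every" : (S/PP)\S
        [3,4] "that" : S\(S/PP)
      [4,5] "idea" : PP\S
  [5,6] "map" : S\(PP\N)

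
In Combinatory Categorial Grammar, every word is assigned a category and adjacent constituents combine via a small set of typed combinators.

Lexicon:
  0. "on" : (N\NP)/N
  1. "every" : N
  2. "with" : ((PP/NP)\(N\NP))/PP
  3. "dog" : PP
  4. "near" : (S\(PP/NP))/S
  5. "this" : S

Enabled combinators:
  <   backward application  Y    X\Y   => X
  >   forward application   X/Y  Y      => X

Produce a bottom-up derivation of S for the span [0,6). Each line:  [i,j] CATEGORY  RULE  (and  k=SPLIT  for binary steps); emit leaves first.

[0,6] S   <
  [0,4] PP/NP   <
    [0,2] N\NP   >
      [0,1] "on" : (N\NP)/N
      [1,2] "every" : N
    [2,4] (PP/NP)\(N\NP)   >
      [2,3] "with" : ((PP/NP)\(N\NP))/PP
      [3,4] "dog" : PP
  [4,6] S\(PP/NP)   >
    [4,5] "near" : (S\(PP/NP))/S
    [5,6] "this" : S

[0,1] (N\NP)/N  lex  "on"
[1,2] N  lex  "every"
[0,2] N\NP  >  k=1
[2,3] ((PP/NP)\(N\NP))/PP  lex  "with"
[3,4] PP  lex  "dog"
[2,4] (PP/NP)\(N\NP)  >  k=3
[0,4] PP/NP  <  k=2
[4,5] (S\(PP/NP))/S  lex  "near"
[5,6] S  lex  "this"
[4,6] S\(PP/NP)  >  k=5
[0,6] S  <  k=4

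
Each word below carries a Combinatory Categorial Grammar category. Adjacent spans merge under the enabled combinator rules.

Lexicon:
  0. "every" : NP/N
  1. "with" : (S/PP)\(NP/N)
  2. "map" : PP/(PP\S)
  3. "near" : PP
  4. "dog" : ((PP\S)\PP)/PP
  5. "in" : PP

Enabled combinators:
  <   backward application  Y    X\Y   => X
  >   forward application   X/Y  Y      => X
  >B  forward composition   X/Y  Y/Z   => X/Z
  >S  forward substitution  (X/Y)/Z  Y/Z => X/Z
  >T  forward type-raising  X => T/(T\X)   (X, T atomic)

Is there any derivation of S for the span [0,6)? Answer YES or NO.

YES

[0,6] S   >
  [0,2] S/PP   <
    [0,1] "every" : NP/N
    [1,2] "with" : (S/PP)\(NP/N)
  [2,6] PP   >
    [2,3] "map" : PP/(PP\S)
    [3,6] PP\S   <
      [3,4] "near" : PP
      [4,6] (PP\S)\PP   >
        [4,5] "dog" : ((PP\S)\PP)/PP
        [5,6] "in" : PP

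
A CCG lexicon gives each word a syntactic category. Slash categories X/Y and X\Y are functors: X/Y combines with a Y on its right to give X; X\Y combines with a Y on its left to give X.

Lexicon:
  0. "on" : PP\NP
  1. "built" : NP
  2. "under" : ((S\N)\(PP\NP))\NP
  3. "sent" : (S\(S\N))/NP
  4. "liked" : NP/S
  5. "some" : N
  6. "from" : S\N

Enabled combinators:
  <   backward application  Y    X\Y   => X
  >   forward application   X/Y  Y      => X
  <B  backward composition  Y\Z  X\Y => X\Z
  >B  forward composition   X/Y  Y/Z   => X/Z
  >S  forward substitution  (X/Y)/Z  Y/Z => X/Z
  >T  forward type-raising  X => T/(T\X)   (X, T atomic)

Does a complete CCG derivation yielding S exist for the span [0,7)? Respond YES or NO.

YES

[0,7] S   <
  [0,3] S\N   <
    [0,1] "on" : PP\NP
    [1,3] (S\N)\(PP\NP)   <
      [1,2] "built" : NP
      [2,3] "under" : ((S\N)\(PP\NP))\NP
  [3,7] S\(S\N)   >
    [3,4] "sent" : (S\(S\N))/NP
    [4,7] NP   >
      [4,5] "liked" : NP/S
      [5,7] S   <
        [5,6] "some" : N
        [6,7] "from" : S\N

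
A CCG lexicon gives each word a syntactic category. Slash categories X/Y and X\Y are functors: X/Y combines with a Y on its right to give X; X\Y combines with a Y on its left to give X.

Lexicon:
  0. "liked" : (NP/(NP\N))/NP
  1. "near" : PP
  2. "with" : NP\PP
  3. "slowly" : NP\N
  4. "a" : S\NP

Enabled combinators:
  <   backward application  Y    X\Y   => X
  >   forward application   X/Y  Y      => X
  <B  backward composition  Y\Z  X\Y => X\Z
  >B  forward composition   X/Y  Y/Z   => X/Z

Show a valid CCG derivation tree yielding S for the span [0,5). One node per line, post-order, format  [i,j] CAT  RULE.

[0,1] (NP/(NP\N))/NP  lex  "liked"
[1,2] PP  lex  "near"
[2,3] NP\PP  lex  "with"
[1,3] NP  <  k=2
[0,3] NP/(NP\N)  >  k=1
[3,4] NP\N  lex  "slowly"
[0,4] NP  >  k=3
[4,5] S\NP  lex  "a"
[0,5] S  <  k=4

[0,5] S   <
  [0,4] NP   >
    [0,3] NP/(NP\N)   >
      [0,1] "liked" : (NP/(NP\N))/NP
      [1,3] NP   <
        [1,2] "near" : PP
        [2,3] "with" : NP\PP
    [3,4] "slowly" : NP\N
  [4,5] "a" : S\NP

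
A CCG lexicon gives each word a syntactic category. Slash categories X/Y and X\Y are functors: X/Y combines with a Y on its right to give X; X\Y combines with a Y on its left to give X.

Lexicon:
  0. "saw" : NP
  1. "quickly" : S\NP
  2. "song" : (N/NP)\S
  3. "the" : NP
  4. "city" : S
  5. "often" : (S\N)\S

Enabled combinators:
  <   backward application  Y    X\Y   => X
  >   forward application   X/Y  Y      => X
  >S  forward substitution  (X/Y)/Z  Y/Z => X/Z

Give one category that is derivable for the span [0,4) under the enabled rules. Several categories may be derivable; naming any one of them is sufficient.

[0,6] S   <
  [0,4] N   >
    [0,3] N/NP   <
      [0,2] S   <
        [0,1] "saw" : NP
        [1,2] "quickly" : S\NP
      [2,3] "song" : (N/NP)\S
    [3,4] "the" : NP
  [4,6] S\N   <
    [4,5] "city" : S
    [5,6] "often" : (S\N)\S

N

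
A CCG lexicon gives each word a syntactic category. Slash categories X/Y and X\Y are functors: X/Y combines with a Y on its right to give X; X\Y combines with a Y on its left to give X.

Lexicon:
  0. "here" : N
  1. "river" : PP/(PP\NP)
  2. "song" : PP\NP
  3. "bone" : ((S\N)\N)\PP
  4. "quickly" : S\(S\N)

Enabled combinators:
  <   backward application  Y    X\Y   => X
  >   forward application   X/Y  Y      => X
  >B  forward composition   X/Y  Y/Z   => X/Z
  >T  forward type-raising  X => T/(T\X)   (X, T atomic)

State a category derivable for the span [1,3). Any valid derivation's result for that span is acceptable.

PP

[0,5] S   <
  [0,4] S\N   <
    [0,1] "here" : N
    [1,4] (S\N)\N   <
      [1,3] PP   >
        [1,2] "river" : PP/(PP\NP)
        [2,3] "song" : PP\NP
      [3,4] "bone" : ((S\N)\N)\PP
  [4,5] "quickly" : S\(S\N)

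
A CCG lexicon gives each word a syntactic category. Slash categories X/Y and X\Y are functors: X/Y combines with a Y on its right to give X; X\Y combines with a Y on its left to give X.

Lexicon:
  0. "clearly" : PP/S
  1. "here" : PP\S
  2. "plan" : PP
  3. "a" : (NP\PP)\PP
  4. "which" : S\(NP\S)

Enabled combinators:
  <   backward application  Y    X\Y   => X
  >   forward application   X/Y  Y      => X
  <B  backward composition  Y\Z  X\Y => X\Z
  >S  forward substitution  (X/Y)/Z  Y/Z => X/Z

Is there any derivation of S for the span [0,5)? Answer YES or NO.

PP/S PP\S PP (NP\PP)\PP S\(NP\S)
CKY chart[0,5] = {PP}; S ∉ chart

NO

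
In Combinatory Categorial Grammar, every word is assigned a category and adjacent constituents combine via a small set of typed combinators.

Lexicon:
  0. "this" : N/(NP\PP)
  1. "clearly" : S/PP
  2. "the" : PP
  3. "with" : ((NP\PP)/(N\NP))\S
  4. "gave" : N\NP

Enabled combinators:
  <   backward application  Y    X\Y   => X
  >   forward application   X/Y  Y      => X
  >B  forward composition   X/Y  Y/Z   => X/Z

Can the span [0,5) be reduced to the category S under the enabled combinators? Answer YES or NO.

NO

N/(NP\PP) S/PP PP ((NP\PP)/(N\NP))\S N\NP
CKY chart[0,5] = {N}; S ∉ chart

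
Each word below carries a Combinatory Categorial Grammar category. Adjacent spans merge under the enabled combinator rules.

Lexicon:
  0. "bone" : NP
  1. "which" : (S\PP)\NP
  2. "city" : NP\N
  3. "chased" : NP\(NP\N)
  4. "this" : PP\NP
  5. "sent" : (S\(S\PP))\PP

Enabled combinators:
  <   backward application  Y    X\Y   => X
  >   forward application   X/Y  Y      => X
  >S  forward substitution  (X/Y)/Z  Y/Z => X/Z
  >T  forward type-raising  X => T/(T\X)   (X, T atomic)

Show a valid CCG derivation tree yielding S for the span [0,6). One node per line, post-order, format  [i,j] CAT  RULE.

[0,1] NP  lex  "bone"
[1,2] (S\PP)\NP  lex  "which"
[0,2] S\PP  <  k=1
[2,3] NP\N  lex  "city"
[3,4] NP\(NP\N)  lex  "chased"
[2,4] NP  <  k=3
[4,5] PP\NP  lex  "this"
[2,5] PP  <  k=4
[5,6] (S\(S\PP))\PP  lex  "sent"
[2,6] S\(S\PP)  <  k=5
[0,6] S  <  k=2

[0,6] S   <
  [0,2] S\PP   <
    [0,1] "bone" : NP
    [1,2] "which" : (S\PP)\NP
  [2,6] S\(S\PP)   <
    [2,5] PP   <
      [2,4] NP   <
        [2,3] "city" : NP\N
        [3,4] "chased" : NP\(NP\N)
      [4,5] "this" : PP\NP
    [5,6] "sent" : (S\(S\PP))\PP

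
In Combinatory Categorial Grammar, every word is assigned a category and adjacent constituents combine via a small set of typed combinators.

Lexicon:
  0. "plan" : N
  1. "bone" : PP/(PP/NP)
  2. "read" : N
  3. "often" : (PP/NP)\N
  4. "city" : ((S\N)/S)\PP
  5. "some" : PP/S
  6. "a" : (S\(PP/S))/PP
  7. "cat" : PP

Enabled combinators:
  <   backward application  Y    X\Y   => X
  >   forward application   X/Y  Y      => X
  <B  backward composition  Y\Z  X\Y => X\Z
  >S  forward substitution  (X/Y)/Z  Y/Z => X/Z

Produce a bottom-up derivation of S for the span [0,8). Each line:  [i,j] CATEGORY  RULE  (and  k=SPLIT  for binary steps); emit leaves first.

[0,8] S   <
  [0,1] "plan" : N
  [1,8] S\N   >
    [1,5] (S\N)/S   <
      [1,4] PP   >
        [1,2] "bone" : PP/(PP/NP)
        [2,4] PP/NP   <
          [2,3] "read" : N
          [3,4] "often" : (PP/NP)\N
      [4,5] "city" : ((S\N)/S)\PP
    [5,8] S   <
      [5,6] "some" : PP/S
      [6,8] S\(PP/S)   >
        [6,7] "a" : (S\(PP/S))/PP
        [7,8] "cat" : PP

[0,1] N  lex  "plan"
[1,2] PP/(PP/NP)  lex  "bone"
[2,3] N  lex  "read"
[3,4] (PP/NP)\N  lex  "often"
[2,4] PP/NP  <  k=3
[1,4] PP  >  k=2
[4,5] ((S\N)/S)\PP  lex  "city"
[1,5] (S\N)/S  <  k=4
[5,6] PP/S  lex  "some"
[6,7] (S\(PP/S))/PP  lex  "a"
[7,8] PP  lex  "cat"
[6,8] S\(PP/S)  >  k=7
[5,8] S  <  k=6
[1,8] S\N  >  k=5
[0,8] S  <  k=1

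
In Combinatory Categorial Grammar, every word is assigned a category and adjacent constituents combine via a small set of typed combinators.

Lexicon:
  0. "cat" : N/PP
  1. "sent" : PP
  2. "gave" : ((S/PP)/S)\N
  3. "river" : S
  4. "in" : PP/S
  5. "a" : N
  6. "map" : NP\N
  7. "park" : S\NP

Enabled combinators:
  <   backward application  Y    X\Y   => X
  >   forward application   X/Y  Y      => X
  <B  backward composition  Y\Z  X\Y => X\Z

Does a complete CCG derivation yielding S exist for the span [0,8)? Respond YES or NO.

[0,8] S   >
  [0,4] S/PP   >
    [0,3] (S/PP)/S   <
      [0,2] N   >
        [0,1] "cat" : N/PP
        [1,2] "sent" : PP
      [2,3] "gave" : ((S/PP)/S)\N
    [3,4] "river" : S
  [4,8] PP   >
    [4,5] "in" : PP/S
    [5,8] S   <
      [5,6] "a" : N
      [6,8] S\N   <B
        [6,7] "map" : NP\N
        [7,8] "park" : S\NP

YES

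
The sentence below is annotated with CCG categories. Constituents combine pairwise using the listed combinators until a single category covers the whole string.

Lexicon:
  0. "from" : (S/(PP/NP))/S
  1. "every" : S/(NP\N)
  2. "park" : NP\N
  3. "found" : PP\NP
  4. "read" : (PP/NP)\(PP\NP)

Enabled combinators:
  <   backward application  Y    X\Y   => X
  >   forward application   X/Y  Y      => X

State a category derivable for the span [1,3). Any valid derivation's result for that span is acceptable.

[0,5] S   >
  [0,3] S/(PP/NP)   >
    [0,1] "from" : (S/(PP/NP))/S
    [1,3] S   >
      [1,2] "every" : S/(NP\N)
      [2,3] "park" : NP\N
  [3,5] PP/NP   <
    [3,4] "found" : PP\NP
    [4,5] "read" : (PP/NP)\(PP\NP)

S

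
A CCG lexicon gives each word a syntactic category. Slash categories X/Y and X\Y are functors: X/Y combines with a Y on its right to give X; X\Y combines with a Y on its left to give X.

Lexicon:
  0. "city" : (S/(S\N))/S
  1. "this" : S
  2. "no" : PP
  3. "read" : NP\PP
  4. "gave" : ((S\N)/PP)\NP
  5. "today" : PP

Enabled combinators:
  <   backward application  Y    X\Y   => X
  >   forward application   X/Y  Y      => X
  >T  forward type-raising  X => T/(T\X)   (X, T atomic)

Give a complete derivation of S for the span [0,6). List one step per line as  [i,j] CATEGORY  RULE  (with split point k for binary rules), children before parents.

[0,6] S   >
  [0,2] S/(S\N)   >
    [0,1] "city" : (S/(S\N))/S
    [1,2] "this" : S
  [2,6] S\N   >
    [2,5] (S\N)/PP   <
      [2,4] NP   >
        [2,3] NP/(NP\PP)   >T
          [2,3] "no" : PP
        [3,4] "read" : NP\PP
      [4,5] "gave" : ((S\N)/PP)\NP
    [5,6] "today" : PP

[0,1] (S/(S\N))/S  lex  "city"
[1,2] S  lex  "this"
[0,2] S/(S\N)  >  k=1
[2,3] PP  lex  "no"
[2,3] NP/(NP\PP)  >T
[3,4] NP\PP  lex  "read"
[2,4] NP  >  k=3
[4,5] ((S\N)/PP)\NP  lex  "gave"
[2,5] (S\N)/PP  <  k=4
[5,6] PP  lex  "today"
[2,6] S\N  >  k=5
[0,6] S  >  k=2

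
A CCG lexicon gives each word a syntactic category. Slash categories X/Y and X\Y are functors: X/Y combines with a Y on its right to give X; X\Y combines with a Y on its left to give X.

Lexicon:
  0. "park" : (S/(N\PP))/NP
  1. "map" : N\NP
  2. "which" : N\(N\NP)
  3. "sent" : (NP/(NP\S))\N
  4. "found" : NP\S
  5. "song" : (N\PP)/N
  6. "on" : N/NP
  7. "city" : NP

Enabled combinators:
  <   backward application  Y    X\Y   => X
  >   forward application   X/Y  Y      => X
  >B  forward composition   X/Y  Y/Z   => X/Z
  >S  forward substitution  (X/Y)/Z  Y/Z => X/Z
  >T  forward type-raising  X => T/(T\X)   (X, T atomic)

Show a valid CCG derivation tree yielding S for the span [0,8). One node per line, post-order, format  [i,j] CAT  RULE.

[0,1] (S/(N\PP))/NP  lex  "park"
[1,2] N\NP  lex  "map"
[2,3] N\(N\NP)  lex  "which"
[1,3] N  <  k=2
[3,4] (NP/(NP\S))\N  lex  "sent"
[1,4] NP/(NP\S)  <  k=3
[4,5] NP\S  lex  "found"
[1,5] NP  >  k=4
[0,5] S/(N\PP)  >  k=1
[5,6] (N\PP)/N  lex  "song"
[6,7] N/NP  lex  "on"
[7,8] NP  lex  "city"
[6,8] N  >  k=7
[5,8] N\PP  >  k=6
[0,8] S  >  k=5

[0,8] S   >
  [0,5] S/(N\PP)   >
    [0,1] "park" : (S/(N\PP))/NP
    [1,5] NP   >
      [1,4] NP/(NP\S)   <
        [1,3] N   <
          [1,2] "map" : N\NP
          [2,3] "which" : N\(N\NP)
        [3,4] "sent" : (NP/(NP\S))\N
      [4,5] "found" : NP\S
  [5,8] N\PP   >
    [5,6] "song" : (N\PP)/N
    [6,8] N   >
      [6,7] "on" : N/NP
      [7,8] "city" : NP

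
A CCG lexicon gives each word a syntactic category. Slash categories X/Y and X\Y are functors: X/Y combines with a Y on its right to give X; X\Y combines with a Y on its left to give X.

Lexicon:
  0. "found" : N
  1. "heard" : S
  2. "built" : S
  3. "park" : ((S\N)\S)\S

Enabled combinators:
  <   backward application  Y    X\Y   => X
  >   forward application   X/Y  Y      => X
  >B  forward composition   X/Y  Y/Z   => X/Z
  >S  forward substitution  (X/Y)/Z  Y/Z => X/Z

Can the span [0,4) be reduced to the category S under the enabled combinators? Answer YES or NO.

[0,4] S   <
  [0,1] "found" : N
  [1,4] S\N   <
    [1,2] "heard" : S
    [2,4] (S\N)\S   <
      [2,3] "built" : S
      [3,4] "park" : ((S\N)\S)\S

YES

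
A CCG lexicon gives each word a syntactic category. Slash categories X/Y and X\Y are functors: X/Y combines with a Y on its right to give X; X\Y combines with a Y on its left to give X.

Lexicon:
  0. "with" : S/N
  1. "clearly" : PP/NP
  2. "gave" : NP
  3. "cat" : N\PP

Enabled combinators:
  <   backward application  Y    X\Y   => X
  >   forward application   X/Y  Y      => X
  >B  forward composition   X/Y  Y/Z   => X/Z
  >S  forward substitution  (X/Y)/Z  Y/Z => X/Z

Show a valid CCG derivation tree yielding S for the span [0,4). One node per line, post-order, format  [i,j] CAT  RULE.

[0,4] S   >
  [0,1] "with" : S/N
  [1,4] N   <
    [1,3] PP   >
      [1,2] "clearly" : PP/NP
      [2,3] "gave" : NP
    [3,4] "cat" : N\PP

[0,1] S/N  lex  "with"
[1,2] PP/NP  lex  "clearly"
[2,3] NP  lex  "gave"
[1,3] PP  >  k=2
[3,4] N\PP  lex  "cat"
[1,4] N  <  k=3
[0,4] S  >  k=1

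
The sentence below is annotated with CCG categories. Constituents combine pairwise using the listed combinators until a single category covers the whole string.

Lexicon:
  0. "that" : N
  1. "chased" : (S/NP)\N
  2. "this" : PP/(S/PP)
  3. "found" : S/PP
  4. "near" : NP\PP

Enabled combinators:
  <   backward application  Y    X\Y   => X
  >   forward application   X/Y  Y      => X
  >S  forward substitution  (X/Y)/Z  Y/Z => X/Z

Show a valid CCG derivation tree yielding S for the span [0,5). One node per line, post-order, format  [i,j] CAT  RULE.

[0,5] S   >
  [0,2] S/NP   <
    [0,1] "that" : N
    [1,2] "chased" : (S/NP)\N
  [2,5] NP   <
    [2,4] PP   >
      [2,3] "this" : PP/(S/PP)
      [3,4] "found" : S/PP
    [4,5] "near" : NP\PP

[0,1] N  lex  "that"
[1,2] (S/NP)\N  lex  "chased"
[0,2] S/NP  <  k=1
[2,3] PP/(S/PP)  lex  "this"
[3,4] S/PP  lex  "found"
[2,4] PP  >  k=3
[4,5] NP\PP  lex  "near"
[2,5] NP  <  k=4
[0,5] S  >  k=2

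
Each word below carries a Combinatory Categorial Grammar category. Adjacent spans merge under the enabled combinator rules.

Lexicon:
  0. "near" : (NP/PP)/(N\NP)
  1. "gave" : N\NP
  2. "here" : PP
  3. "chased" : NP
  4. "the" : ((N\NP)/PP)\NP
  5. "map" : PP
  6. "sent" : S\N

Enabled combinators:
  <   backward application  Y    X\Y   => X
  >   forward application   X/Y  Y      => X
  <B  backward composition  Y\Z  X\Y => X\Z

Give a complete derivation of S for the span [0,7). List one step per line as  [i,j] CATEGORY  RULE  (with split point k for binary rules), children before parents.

[0,7] S   <
  [0,3] NP   >
    [0,2] NP/PP   >
      [0,1] "near" : (NP/PP)/(N\NP)
      [1,2] "gave" : N\NP
    [2,3] "here" : PP
  [3,7] S\NP   <B
    [3,6] N\NP   >
      [3,5] (N\NP)/PP   <
        [3,4] "chased" : NP
        [4,5] "the" : ((N\NP)/PP)\NP
      [5,6] "map" : PP
    [6,7] "sent" : S\N

[0,1] (NP/PP)/(N\NP)  lex  "near"
[1,2] N\NP  lex  "gave"
[0,2] NP/PP  >  k=1
[2,3] PP  lex  "here"
[0,3] NP  >  k=2
[3,4] NP  lex  "chased"
[4,5] ((N\NP)/PP)\NP  lex  "the"
[3,5] (N\NP)/PP  <  k=4
[5,6] PP  lex  "map"
[3,6] N\NP  >  k=5
[6,7] S\N  lex  "sent"
[3,7] S\NP  <B  k=6
[0,7] S  <  k=3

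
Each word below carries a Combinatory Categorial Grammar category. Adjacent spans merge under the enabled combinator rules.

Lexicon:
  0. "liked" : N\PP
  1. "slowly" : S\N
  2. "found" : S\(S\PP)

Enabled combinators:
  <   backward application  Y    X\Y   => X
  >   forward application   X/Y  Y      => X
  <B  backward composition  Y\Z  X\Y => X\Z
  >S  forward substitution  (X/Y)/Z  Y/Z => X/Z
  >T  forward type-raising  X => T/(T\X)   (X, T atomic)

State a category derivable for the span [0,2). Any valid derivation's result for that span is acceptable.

[0,3] S   <
  [0,2] S\PP   <B
    [0,1] "liked" : N\PP
    [1,2] "slowly" : S\N
  [2,3] "found" : S\(S\PP)

S\PP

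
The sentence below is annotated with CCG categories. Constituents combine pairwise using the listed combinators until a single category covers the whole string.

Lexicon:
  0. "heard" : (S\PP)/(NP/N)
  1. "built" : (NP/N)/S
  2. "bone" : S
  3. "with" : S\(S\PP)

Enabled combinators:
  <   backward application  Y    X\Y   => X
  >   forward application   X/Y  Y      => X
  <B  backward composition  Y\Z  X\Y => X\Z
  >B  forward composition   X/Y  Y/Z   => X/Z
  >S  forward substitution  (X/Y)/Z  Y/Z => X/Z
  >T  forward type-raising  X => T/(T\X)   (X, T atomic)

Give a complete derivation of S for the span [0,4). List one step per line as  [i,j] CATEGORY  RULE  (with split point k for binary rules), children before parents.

[0,1] (S\PP)/(NP/N)  lex  "heard"
[1,2] (NP/N)/S  lex  "built"
[2,3] S  lex  "bone"
[1,3] NP/N  >  k=2
[0,3] S\PP  >  k=1
[3,4] S\(S\PP)  lex  "with"
[0,4] S  <  k=3

[0,4] S   <
  [0,3] S\PP   >
    [0,1] "heard" : (S\PP)/(NP/N)
    [1,3] NP/N   >
      [1,2] "built" : (NP/N)/S
      [2,3] "bone" : S
  [3,4] "with" : S\(S\PP)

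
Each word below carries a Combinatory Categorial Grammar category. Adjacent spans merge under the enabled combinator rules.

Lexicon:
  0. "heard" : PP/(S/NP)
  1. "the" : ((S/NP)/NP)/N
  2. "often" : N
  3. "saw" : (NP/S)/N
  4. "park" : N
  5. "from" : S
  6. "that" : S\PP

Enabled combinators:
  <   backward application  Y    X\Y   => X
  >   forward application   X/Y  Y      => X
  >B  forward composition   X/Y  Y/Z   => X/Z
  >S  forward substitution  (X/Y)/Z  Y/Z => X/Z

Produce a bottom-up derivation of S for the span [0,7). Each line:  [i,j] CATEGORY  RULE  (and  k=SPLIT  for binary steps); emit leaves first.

[0,7] S   <
  [0,6] PP   >
    [0,3] PP/NP   >B
      [0,1] "heard" : PP/(S/NP)
      [1,3] (S/NP)/NP   >
        [1,2] "the" : ((S/NP)/NP)/N
        [2,3] "often" : N
    [3,6] NP   >
      [3,5] NP/S   >
        [3,4] "saw" : (NP/S)/N
        [4,5] "park" : N
      [5,6] "from" : S
  [6,7] "that" : S\PP

[0,1] PP/(S/NP)  lex  "heard"
[1,2] ((S/NP)/NP)/N  lex  "the"
[2,3] N  lex  "often"
[1,3] (S/NP)/NP  >  k=2
[0,3] PP/NP  >B  k=1
[3,4] (NP/S)/N  lex  "saw"
[4,5] N  lex  "park"
[3,5] NP/S  >  k=4
[5,6] S  lex  "from"
[3,6] NP  >  k=5
[0,6] PP  >  k=3
[6,7] S\PP  lex  "that"
[0,7] S  <  k=6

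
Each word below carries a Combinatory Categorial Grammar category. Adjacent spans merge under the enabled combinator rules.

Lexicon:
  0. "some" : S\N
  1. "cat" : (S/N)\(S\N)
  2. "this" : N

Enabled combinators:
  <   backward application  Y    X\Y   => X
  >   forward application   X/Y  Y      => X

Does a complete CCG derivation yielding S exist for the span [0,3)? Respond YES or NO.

YES

[0,3] S   >
  [0,2] S/N   <
    [0,1] "some" : S\N
    [1,2] "cat" : (S/N)\(S\N)
  [2,3] "this" : N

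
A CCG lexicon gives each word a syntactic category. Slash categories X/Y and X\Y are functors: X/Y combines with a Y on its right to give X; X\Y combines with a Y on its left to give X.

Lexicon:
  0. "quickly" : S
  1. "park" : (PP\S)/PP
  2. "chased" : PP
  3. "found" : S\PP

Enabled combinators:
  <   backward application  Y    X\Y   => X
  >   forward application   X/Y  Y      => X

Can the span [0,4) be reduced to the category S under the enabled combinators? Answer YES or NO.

YES

[0,4] S   <
  [0,3] PP   <
    [0,1] "quickly" : S
    [1,3] PP\S   >
      [1,2] "park" : (PP\S)/PP
      [2,3] "chased" : PP
  [3,4] "found" : S\PP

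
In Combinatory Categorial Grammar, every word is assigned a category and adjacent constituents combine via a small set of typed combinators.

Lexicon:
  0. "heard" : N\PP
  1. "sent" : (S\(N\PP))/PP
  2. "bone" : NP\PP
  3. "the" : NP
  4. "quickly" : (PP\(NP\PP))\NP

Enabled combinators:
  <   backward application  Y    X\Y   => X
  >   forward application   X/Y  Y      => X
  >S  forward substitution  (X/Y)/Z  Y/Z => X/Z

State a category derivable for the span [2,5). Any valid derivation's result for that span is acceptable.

PP

[0,5] S   <
  [0,1] "heard" : N\PP
  [1,5] S\(N\PP)   >
    [1,2] "sent" : (S\(N\PP))/PP
    [2,5] PP   <
      [2,3] "bone" : NP\PP
      [3,5] PP\(NP\PP)   <
        [3,4] "the" : NP
        [4,5] "quickly" : (PP\(NP\PP))\NP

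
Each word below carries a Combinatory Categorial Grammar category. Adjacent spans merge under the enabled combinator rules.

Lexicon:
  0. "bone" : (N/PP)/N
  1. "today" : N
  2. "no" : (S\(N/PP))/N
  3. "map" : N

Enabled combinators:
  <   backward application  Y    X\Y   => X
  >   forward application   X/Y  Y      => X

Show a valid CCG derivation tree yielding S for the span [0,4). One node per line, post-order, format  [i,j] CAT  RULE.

[0,1] (N/PP)/N  lex  "bone"
[1,2] N  lex  "today"
[0,2] N/PP  >  k=1
[2,3] (S\(N/PP))/N  lex  "no"
[3,4] N  lex  "map"
[2,4] S\(N/PP)  >  k=3
[0,4] S  <  k=2

[0,4] S   <
  [0,2] N/PP   >
    [0,1] "bone" : (N/PP)/N
    [1,2] "today" : N
  [2,4] S\(N/PP)   >
    [2,3] "no" : (S\(N/PP))/N
    [3,4] "map" : N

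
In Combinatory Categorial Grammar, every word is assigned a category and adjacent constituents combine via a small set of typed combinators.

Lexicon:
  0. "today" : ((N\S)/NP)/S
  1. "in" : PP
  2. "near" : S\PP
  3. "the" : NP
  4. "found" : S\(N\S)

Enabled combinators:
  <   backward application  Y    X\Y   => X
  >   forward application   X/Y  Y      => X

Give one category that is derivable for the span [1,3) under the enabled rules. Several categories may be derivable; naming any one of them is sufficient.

S

[0,5] S   <
  [0,4] N\S   >
    [0,3] (N\S)/NP   >
      [0,1] "today" : ((N\S)/NP)/S
      [1,3] S   <
        [1,2] "in" : PP
        [2,3] "near" : S\PP
    [3,4] "the" : NP
  [4,5] "found" : S\(N\S)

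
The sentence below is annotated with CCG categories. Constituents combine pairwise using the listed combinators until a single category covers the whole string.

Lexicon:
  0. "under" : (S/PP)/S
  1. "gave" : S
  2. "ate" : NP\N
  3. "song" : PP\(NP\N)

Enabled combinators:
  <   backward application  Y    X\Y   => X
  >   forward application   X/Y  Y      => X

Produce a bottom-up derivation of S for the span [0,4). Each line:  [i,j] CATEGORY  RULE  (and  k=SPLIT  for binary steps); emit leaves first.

[0,4] S   >
  [0,2] S/PP   >
    [0,1] "under" : (S/PP)/S
    [1,2] "gave" : S
  [2,4] PP   <
    [2,3] "ate" : NP\N
    [3,4] "song" : PP\(NP\N)

[0,1] (S/PP)/S  lex  "under"
[1,2] S  lex  "gave"
[0,2] S/PP  >  k=1
[2,3] NP\N  lex  "ate"
[3,4] PP\(NP\N)  lex  "song"
[2,4] PP  <  k=3
[0,4] S  >  k=2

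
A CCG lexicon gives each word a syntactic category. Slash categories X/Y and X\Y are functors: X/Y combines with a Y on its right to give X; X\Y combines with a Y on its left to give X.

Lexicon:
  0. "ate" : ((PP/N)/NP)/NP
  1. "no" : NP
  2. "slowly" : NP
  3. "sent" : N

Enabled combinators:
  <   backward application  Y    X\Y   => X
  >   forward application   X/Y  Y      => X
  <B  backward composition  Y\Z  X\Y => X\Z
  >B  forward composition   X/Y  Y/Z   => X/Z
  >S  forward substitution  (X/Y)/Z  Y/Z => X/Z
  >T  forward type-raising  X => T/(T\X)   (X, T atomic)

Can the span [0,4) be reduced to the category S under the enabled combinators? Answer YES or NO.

NO

((PP/N)/NP)/NP NP NP N
CKY chart[0,4] = {N/(N\PP), NP/(NP\PP), PP, PP/(N\N), PP/(PP\PP), S/(S\PP)}; S ∉ chart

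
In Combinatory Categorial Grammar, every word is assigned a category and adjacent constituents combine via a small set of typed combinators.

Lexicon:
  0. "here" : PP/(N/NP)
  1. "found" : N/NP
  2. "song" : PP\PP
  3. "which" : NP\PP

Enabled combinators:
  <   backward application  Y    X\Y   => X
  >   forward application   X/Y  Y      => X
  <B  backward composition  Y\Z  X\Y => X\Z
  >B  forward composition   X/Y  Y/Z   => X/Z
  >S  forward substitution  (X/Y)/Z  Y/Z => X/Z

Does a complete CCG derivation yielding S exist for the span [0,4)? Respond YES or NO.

NO

PP/(N/NP) N/NP PP\PP NP\PP
CKY chart[0,4] = {NP}; S ∉ chart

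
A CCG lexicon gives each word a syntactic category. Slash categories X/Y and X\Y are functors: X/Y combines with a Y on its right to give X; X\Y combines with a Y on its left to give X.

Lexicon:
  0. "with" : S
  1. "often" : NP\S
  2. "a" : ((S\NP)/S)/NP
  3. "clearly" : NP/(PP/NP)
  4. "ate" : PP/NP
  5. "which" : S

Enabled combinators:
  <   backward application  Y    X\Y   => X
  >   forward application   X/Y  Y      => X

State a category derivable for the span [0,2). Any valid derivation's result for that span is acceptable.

[0,6] S   <
  [0,2] NP   <
    [0,1] "with" : S
    [1,2] "often" : NP\S
  [2,6] S\NP   >
    [2,5] (S\NP)/S   >
      [2,3] "a" : ((S\NP)/S)/NP
      [3,5] NP   >
        [3,4] "clearly" : NP/(PP/NP)
        [4,5] "ate" : PP/NP
    [5,6] "which" : S

NP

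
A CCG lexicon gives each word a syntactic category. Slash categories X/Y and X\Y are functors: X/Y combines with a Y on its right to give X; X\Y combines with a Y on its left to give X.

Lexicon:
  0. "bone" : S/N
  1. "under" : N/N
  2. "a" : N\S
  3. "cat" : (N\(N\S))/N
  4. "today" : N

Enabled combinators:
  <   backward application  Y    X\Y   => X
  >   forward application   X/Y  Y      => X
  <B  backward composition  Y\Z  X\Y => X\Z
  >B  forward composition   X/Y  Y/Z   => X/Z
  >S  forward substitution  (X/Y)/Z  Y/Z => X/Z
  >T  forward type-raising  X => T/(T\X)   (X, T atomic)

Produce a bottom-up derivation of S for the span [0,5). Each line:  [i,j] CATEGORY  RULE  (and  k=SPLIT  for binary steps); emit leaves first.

[0,5] S   >
  [0,2] S/N   >B
    [0,1] "bone" : S/N
    [1,2] "under" : N/N
  [2,5] N   <
    [2,3] "a" : N\S
    [3,5] N\(N\S)   >
      [3,4] "cat" : (N\(N\S))/N
      [4,5] "today" : N

[0,1] S/N  lex  "bone"
[1,2] N/N  lex  "under"
[0,2] S/N  >B  k=1
[2,3] N\S  lex  "a"
[3,4] (N\(N\S))/N  lex  "cat"
[4,5] N  lex  "today"
[3,5] N\(N\S)  >  k=4
[2,5] N  <  k=3
[0,5] S  >  k=2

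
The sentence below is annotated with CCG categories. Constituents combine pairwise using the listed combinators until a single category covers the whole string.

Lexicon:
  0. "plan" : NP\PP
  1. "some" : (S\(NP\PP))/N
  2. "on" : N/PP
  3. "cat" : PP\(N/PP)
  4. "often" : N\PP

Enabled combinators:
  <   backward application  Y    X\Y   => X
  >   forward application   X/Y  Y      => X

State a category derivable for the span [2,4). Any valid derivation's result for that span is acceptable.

[0,5] S   <
  [0,1] "plan" : NP\PP
  [1,5] S\(NP\PP)   >
    [1,2] "some" : (S\(NP\PP))/N
    [2,5] N   <
      [2,4] PP   <
        [2,3] "on" : N/PP
        [3,4] "cat" : PP\(N/PP)
      [4,5] "often" : N\PP

PP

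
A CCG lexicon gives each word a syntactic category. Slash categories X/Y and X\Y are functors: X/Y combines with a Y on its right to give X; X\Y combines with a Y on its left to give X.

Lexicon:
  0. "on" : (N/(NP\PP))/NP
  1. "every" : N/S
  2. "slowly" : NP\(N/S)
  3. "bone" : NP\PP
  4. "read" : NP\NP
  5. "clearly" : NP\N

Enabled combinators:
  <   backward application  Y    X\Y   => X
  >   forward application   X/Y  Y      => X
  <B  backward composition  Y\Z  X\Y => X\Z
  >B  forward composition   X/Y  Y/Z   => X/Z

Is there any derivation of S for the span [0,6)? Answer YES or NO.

NO

(N/(NP\PP))/NP N/S NP\(N/S) NP\PP NP\NP NP\N
CKY chart[0,6] = {NP}; S ∉ chart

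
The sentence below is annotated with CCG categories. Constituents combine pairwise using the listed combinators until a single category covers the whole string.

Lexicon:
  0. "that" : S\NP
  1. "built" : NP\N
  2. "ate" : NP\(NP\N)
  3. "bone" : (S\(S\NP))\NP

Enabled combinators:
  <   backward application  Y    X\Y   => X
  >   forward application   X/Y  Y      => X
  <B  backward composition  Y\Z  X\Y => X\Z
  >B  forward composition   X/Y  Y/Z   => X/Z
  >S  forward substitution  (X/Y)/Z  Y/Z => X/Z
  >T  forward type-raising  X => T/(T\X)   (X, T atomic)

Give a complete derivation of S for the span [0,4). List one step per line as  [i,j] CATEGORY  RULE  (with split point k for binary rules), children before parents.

[0,1] S\NP  lex  "that"
[1,2] NP\N  lex  "built"
[2,3] NP\(NP\N)  lex  "ate"
[1,3] NP  <  k=2
[3,4] (S\(S\NP))\NP  lex  "bone"
[1,4] S\(S\NP)  <  k=3
[0,4] S  <  k=1

[0,4] S   <
  [0,1] "that" : S\NP
  [1,4] S\(S\NP)   <
    [1,3] NP   <
      [1,2] "built" : NP\N
      [2,3] "ate" : NP\(NP\N)
    [3,4] "bone" : (S\(S\NP))\NP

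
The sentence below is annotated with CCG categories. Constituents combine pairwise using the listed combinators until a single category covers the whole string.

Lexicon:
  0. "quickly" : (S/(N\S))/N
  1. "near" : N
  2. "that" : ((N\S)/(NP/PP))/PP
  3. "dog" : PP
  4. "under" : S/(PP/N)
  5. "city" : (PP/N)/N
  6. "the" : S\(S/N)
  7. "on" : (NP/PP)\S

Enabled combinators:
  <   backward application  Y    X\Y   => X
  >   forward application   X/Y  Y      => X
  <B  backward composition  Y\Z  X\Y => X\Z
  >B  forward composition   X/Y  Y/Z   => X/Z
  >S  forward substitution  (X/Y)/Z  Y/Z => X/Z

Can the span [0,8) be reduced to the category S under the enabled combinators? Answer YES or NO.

YES

[0,8] S   >
  [0,2] S/(N\S)   >
    [0,1] "quickly" : (S/(N\S))/N
    [1,2] "near" : N
  [2,8] N\S   >
    [2,4] (N\S)/(NP/PP)   >
      [2,3] "that" : ((N\S)/(NP/PP))/PP
      [3,4] "dog" : PP
    [4,8] NP/PP   <
      [4,7] S   <
        [4,6] S/N   >B
          [4,5] "under" : S/(PP/N)
          [5,6] "city" : (PP/N)/N
        [6,7] "the" : S\(S/N)
      [7,8] "on" : (NP/PP)\S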